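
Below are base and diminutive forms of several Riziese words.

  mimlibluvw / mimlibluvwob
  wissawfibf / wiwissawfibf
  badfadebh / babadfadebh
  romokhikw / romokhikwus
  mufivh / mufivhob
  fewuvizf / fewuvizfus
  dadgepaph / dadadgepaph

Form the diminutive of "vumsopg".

dadgepaph and mufivh both end in -h yet inflect differently (dadadgepaph, mufivhob), so the final letter is not what conditions the rule; the second-to-last letter is.
"vumsopg" has second-to-last letter 'p'. The one such stem in the data (dadgepaph → dadadgepaph) repeats the first consonant+vowel as a prefix (as do badfadebh, wissawfibf), so the same rule applies.
So vumsopg → vuvumsopg.

vuvumsopg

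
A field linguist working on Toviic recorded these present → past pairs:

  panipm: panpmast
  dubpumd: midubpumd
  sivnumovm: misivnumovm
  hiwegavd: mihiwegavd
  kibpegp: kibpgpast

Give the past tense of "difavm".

midifavm

"difavm" has second-to-last letter 'v'. The stems whose second-to-last letter is 'v' (sivnumovm → misivnumovm, hiwegavd → mihiwegavd) add the prefix mi-.
So difavm → midifavm.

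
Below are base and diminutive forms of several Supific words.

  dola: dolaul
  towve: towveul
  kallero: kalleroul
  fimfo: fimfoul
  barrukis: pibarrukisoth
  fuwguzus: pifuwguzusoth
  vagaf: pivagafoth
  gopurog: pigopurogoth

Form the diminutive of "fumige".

dola and vagaf both have last vowel 'a' yet inflect differently (dolaul, pivagafoth), so the last vowel is not what conditions the rule; whether the stem ends in a vowel or a consonant is.
"fumige" ends in a vowel. The stems ending in a vowel (dola → dolaul, towve → towveul, kallero → kalleroul) add -ul.
The other pattern: stems ending in a consonant add pi- … -oth around the stem.
So fumige → fumigeul.

fumigeul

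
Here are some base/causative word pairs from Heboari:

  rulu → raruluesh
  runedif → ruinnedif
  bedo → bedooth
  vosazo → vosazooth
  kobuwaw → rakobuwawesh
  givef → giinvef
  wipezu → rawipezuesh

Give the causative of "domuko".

domukooth

runedif and rulu both begin with r- yet inflect differently (ruinnedif, raruluesh), so the first letter is not what conditions the rule; the final letter is.
"domuko" ends in -o. The stems ending in -o (vosazo → vosazooth, bedo → bedooth) add -oth.
The other patterns: stems ending in -f insert -in- after the first vowel; stems ending in -u or -w add ra- … -esh around the stem.
So domuko → domukooth.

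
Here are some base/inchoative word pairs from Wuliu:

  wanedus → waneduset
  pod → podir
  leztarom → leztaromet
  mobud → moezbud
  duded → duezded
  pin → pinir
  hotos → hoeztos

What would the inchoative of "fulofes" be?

pod and mobud both end in -d yet inflect differently (podir, moezbud), so the final letter is not what conditions the rule; the number of vowels is.
"fulofes" has 3 vowels. The stems with 3 vowels (leztarom → leztaromet, wanedus → waneduset) add -et.
So fulofes → fulofeset.

fulofeset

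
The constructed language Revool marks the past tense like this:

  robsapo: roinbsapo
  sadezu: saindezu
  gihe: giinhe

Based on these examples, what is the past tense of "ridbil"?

Every pair shown (robsapo → roinbsapo, sadezu → saindezu, gihe → giinhe) follows the same rule: insert -in- after the first vowel.
So ridbil → riindbil.

riindbil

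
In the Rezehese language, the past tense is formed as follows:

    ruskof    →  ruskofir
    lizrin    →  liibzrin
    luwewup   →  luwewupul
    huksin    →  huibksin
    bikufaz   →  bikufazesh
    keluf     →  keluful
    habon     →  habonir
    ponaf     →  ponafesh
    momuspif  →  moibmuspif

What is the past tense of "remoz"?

momuspif and keluf both end in -f yet inflect differently (moibmuspif, keluful), so the final letter is not what conditions the rule; the last vowel is.
"remoz" has last vowel 'o'. The stems whose last vowel is 'o' (habon → habonir, ruskof → ruskofir) add -ir.
So remoz → remozir.

remozir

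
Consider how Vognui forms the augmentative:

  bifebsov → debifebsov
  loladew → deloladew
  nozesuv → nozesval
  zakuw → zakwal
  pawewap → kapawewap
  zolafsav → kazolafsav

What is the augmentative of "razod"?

derazod

bifebsov and nozesuv both end in -v yet inflect differently (debifebsov, nozesval), so the final letter is not what conditions the rule; the last vowel is.
"razod" has last vowel 'o'. The one such stem in the data (bifebsov → debifebsov) adds the prefix de-, so the same rule applies.
So razod → derazod.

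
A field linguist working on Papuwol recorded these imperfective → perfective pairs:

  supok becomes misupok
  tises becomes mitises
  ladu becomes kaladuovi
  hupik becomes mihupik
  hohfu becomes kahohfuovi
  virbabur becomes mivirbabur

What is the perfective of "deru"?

"deru" ends in a vowel. The stems ending in a vowel (hohfu → kahohfuovi, ladu → kaladuovi) add ka- … -ovi around the stem.
The other pattern: stems ending in a consonant add the prefix mi-.
So deru → kaderuovi.

kaderuovi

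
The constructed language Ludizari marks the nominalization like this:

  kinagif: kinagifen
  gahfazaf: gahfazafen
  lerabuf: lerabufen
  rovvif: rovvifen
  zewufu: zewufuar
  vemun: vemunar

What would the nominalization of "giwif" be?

"giwif" ends in -f. The stems ending in -f (gahfazaf → gahfazafen, kinagif → kinagifen, rovvif → rovvifen) add -en.
The other pattern: stems ending in -n or -u add -ar.
So giwif → giwifen.

giwifen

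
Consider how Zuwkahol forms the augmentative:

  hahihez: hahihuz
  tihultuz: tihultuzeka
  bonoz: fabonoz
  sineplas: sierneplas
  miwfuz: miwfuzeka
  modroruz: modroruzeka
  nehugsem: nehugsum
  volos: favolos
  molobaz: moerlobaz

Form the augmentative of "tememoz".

miwfuz and bonoz both end in -z yet inflect differently (miwfuzeka, fabonoz), so the final letter is not what conditions the rule; the last vowel is.
"tememoz" has last vowel 'o'. The stems whose last vowel is 'o' (bonoz → fabonoz, volos → favolos) add the prefix fa-.
The other patterns: stems whose last vowel is 'u' add -eka; stems whose last vowel is 'e' change the last vowel to 'u'; stems whose last vowel is 'a' insert -er- after the first vowel.
So tememoz → fatememoz.

fatememoz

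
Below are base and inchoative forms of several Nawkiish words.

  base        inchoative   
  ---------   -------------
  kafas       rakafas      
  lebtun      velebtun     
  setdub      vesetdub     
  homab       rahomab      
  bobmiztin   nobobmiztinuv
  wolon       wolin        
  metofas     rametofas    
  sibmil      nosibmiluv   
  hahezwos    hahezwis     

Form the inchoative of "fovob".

"fovob" has last vowel 'o'. The stems whose last vowel is 'o' (wolon → wolin, hahezwos → hahezwis) change the last vowel to 'i'.
The other patterns: stems whose last vowel is 'a' add the prefix ra-; stems whose last vowel is 'i' add no- … -uv around the stem; stems whose last vowel is 'u' add the prefix ve-.
So fovob → fovib.

fovib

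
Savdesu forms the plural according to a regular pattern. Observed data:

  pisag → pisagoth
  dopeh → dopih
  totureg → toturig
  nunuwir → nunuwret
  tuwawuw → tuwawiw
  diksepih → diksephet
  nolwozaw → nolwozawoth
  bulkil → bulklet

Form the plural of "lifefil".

diksepih and dopeh both end in -h yet inflect differently (diksephet, dopih), so the final letter is not what conditions the rule; the last vowel is.
"lifefil" has last vowel 'i'. The stems whose last vowel is 'i' (nunuwir → nunuwret, diksepih → diksephet, bulkil → bulklet) delete the last vowel and add -et.
The other patterns: stems whose last vowel is 'e' or 'u' change the last vowel to 'i'; stems whose last vowel is 'a' add -oth.
So lifefil → lifeflet.

lifeflet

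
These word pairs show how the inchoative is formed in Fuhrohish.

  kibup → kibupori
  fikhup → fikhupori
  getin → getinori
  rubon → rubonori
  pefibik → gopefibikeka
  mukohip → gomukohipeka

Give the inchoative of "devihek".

"devihek" has 3 vowels. The stems with 3 vowels (pefibik → gopefibikeka, mukohip → gomukohipeka) add go- … -eka around the stem.
The other pattern: stems with 2 vowels add -ori.
So devihek → godevihekeka.

godevihekeka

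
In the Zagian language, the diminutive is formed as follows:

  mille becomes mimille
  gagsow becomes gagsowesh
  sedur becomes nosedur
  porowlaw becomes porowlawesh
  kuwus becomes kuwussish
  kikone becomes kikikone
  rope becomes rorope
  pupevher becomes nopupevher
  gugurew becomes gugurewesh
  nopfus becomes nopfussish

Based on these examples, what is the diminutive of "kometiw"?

rope and gugurew both have last vowel 'e' yet inflect differently (rorope, gugurewesh), so the last vowel is not what conditions the rule; the final letter is.
"kometiw" ends in -w. The stems ending in -w (gagsow → gagsowesh, gugurew → gugurewesh, porowlaw → porowlawesh) add -esh.
So kometiw → kometiwesh.

kometiwesh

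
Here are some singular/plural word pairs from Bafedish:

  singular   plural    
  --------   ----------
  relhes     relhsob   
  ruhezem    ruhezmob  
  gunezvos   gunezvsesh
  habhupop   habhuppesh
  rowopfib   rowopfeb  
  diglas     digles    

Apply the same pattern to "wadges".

relhes and gunezvos both end in -s yet inflect differently (relhsob, gunezvsesh), so the final letter is not what conditions the rule; the last vowel is.
"wadges" has last vowel 'e'. The stems whose last vowel is 'e' (relhes → relhsob, ruhezem → ruhezmob) delete the last vowel and add -ob.
So wadges → wadgsob.

wadgsob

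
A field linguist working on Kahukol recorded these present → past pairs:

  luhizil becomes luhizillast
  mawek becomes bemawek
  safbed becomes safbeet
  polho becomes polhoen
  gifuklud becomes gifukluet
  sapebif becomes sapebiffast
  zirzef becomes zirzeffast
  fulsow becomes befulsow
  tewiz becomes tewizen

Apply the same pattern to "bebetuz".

bebetuzen

safbed and zirzef both have last vowel 'e' yet inflect differently (safbeet, zirzeffast), so the last vowel is not what conditions the rule; the final letter is.
"bebetuz" ends in -z. The one such stem in the data (tewiz → tewizen) adds -en, so the same rule applies.
So bebetuz → bebetuzen.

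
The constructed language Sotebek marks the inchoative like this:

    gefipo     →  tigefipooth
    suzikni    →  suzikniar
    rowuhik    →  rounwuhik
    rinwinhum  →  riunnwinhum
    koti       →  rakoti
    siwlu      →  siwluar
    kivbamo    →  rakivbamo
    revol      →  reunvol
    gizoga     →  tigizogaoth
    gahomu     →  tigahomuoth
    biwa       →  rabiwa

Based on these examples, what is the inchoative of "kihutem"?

rakihutem

suzikni and koti both end in -i yet inflect differently (suzikniar, rakoti), so the final letter is not what conditions the rule; the first letter is.
"kihutem" begins with k-. The stems beginning with k- (kivbamo → rakivbamo, koti → rakoti) add the prefix ra-.
The other patterns: stems beginning with s- add -ar; stems beginning with r- insert -un- after the first vowel; stems beginning with g- add ti- … -oth around the stem.
So kihutem → rakihutem.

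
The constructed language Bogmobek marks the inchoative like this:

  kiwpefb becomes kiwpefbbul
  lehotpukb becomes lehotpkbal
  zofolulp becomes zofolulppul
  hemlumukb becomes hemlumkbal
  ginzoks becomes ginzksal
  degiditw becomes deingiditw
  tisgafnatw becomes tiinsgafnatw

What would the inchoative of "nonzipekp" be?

"nonzipekp" has second-to-last letter 'k'. The stems whose second-to-last letter is 'k' (hemlumukb → hemlumkbal, lehotpukb → lehotpkbal, ginzoks → ginzksal) delete the last vowel and add -al.
So nonzipekp → nonzipkpal.

nonzipkpal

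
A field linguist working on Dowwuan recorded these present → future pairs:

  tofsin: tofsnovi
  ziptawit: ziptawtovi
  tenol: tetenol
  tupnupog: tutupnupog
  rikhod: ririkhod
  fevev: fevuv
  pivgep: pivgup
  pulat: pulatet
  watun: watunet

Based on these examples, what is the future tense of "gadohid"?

gadohdovi

"gadohid" has last vowel 'i'. The stems whose last vowel is 'i' (tofsin → tofsnovi, ziptawit → ziptawtovi) delete the last vowel and add -ovi.
So gadohid → gadohdovi.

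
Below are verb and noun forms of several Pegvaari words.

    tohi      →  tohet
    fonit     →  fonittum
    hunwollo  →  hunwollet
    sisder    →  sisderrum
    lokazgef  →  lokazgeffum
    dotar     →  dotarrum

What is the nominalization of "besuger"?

fonit and tohi both have last vowel 'i' yet inflect differently (fonittum, tohet), so the last vowel is not what conditions the rule; whether the stem ends in a vowel or a consonant is.
"besuger" ends in a consonant. The stems ending in a consonant (sisder → sisderrum, lokazgef → lokazgeffum, fonit → fonittum) double the final consonant and add -um.
The other pattern: stems ending in a vowel drop the final letter and add -et.
So besuger → besugerrum.

besugerrum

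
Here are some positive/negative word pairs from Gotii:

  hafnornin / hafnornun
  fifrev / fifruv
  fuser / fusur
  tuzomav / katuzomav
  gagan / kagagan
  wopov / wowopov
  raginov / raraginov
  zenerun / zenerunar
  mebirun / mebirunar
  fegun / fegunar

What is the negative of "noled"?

nolud

fifrev and tuzomav both end in -v yet inflect differently (fifruv, katuzomav), so the final letter is not what conditions the rule; the last vowel is.
"noled" has last vowel 'e'. The stems whose last vowel is 'e' (fifrev → fifruv, fuser → fusur) change the last vowel to 'u'.
So noled → nolud.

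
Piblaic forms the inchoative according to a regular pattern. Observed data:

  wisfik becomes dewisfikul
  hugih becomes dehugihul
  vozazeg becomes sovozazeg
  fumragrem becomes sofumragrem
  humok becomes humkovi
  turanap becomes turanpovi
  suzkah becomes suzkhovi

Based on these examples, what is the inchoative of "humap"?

humpovi

wisfik and humok both end in -k yet inflect differently (dewisfikul, humkovi), so the final letter is not what conditions the rule; the last vowel is.
"humap" has last vowel 'a'. The stems whose last vowel is 'a' (turanap → turanpovi, suzkah → suzkhovi) delete the last vowel and add -ovi.
So humap → humpovi.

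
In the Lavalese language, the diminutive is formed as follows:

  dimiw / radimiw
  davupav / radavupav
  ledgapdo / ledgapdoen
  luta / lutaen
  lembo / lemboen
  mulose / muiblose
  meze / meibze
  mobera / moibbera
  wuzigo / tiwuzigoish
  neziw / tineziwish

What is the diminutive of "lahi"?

"lahi" begins with l-. The stems beginning with l- (ledgapdo → ledgapdoen, luta → lutaen, lembo → lemboen) add -en.
The other patterns: stems beginning with d- add the prefix ra-; stems beginning with m- insert -ib- after the first vowel; stems beginning with n- or w- add ti- … -ish around the stem.
So lahi → lahien.

lahien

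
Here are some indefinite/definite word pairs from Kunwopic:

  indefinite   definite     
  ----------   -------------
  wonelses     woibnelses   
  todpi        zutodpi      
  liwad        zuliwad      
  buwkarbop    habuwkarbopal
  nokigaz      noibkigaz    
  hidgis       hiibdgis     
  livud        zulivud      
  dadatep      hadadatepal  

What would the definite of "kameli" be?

dadatep and wonelses both have last vowel 'e' yet inflect differently (hadadatepal, woibnelses), so the last vowel is not what conditions the rule; the final letter is.
"kameli" ends in -i. The one such stem in the data (todpi → zutodpi) adds the prefix zu-, so the same rule applies.
The other patterns: stems ending in -p add ha- … -al around the stem; stems ending in -s or -z insert -ib- after the first vowel.
So kameli → zukameli.

zukameli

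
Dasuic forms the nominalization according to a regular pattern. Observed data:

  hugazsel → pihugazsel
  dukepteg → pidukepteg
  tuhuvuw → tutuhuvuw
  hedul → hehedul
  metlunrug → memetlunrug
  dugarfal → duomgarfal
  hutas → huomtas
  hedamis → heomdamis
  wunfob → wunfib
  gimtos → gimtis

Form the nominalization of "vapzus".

hugazsel and hedul both end in -l yet inflect differently (pihugazsel, hehedul), so the final letter is not what conditions the rule; the last vowel is.
"vapzus" has last vowel 'u'. The stems whose last vowel is 'u' (tuhuvuw → tutuhuvuw, hedul → hehedul, metlunrug → memetlunrug) repeat the first consonant+vowel as a prefix.
The other patterns: stems whose last vowel is 'e' add the prefix pi-; stems whose last vowel is 'a' or 'i' insert -om- after the first vowel; stems whose last vowel is 'o' change the last vowel to 'i'.
So vapzus → vavapzus.

vavapzus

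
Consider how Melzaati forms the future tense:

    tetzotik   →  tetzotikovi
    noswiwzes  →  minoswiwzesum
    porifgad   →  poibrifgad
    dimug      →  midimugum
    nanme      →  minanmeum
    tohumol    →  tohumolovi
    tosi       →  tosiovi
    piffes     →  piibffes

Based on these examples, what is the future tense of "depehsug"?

midepehsugum

piffes and noswiwzes both end in -s yet inflect differently (piibffes, minoswiwzesum), so the final letter is not what conditions the rule; the first letter is.
"depehsug" begins with d-. The one such stem in the data (dimug → midimugum) adds mi- … -um around the stem, so the same rule applies.
So depehsug → midepehsugum.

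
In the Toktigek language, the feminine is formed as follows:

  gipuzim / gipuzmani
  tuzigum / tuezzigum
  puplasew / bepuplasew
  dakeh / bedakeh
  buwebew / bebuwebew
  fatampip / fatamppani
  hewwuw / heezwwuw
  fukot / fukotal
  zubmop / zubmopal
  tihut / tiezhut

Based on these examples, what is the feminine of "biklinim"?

biklinmani

fukot and tihut both end in -t yet inflect differently (fukotal, tiezhut), so the final letter is not what conditions the rule; the last vowel is.
"biklinim" has last vowel 'i'. The stems whose last vowel is 'i' (gipuzim → gipuzmani, fatampip → fatamppani) delete the last vowel and add -ani.
So biklinim → biklinmani.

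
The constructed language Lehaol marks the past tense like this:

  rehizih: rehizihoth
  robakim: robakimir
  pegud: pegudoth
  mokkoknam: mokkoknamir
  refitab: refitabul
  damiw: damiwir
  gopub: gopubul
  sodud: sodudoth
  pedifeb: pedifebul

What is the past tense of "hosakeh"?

sodud and gopub both have last vowel 'u' yet inflect differently (sodudoth, gopubul), so the last vowel is not what conditions the rule; the final letter is.
"hosakeh" ends in -h. The one such stem in the data (rehizih → rehizihoth) adds -oth, so the same rule applies.
So hosakeh → hosakehoth.

hosakehoth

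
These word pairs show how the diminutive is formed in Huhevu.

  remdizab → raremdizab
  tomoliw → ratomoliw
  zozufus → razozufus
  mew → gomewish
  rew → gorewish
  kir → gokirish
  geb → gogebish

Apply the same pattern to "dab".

"dab" has 1 vowel. The stems with 1 vowel (mew → gomewish, rew → gorewish, kir → gokirish) add go- … -ish around the stem.
The other pattern: stems with 3 vowels add the prefix ra-.
So dab → godabish.

godabish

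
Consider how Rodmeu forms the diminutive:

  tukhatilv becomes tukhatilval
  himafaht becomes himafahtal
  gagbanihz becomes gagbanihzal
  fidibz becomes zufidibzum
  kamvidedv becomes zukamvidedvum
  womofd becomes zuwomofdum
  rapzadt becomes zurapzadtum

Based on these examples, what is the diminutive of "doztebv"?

"doztebv" has second-to-last letter 'b'. The one such stem in the data (fidibz → zufidibzum) adds zu- … -um around the stem, so the same rule applies.
The other pattern: stems whose second-to-last letter is 'h' or 'l' add -al.
So doztebv → zudoztebvum.

zudoztebvum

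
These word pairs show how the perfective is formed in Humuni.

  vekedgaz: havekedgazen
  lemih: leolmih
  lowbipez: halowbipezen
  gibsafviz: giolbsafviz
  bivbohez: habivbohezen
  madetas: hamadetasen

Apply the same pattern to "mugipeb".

hamugipeben

gibsafviz and lowbipez both end in -z yet inflect differently (giolbsafviz, halowbipezen), so the final letter is not what conditions the rule; the last vowel is.
"mugipeb" has last vowel 'e'. The stems whose last vowel is 'e' (lowbipez → halowbipezen, bivbohez → habivbohezen) add ha- … -en around the stem.
So mugipeb → hamugipeben.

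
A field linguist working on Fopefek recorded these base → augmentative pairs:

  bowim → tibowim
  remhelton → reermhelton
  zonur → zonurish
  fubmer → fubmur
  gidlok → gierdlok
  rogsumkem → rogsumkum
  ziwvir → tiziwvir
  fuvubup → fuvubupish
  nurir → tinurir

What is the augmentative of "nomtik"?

tinomtik

zonur and fubmer both end in -r yet inflect differently (zonurish, fubmur), so the final letter is not what conditions the rule; the last vowel is.
"nomtik" has last vowel 'i'. The stems whose last vowel is 'i' (bowim → tibowim, nurir → tinurir, ziwvir → tiziwvir) add the prefix ti-.
The other patterns: stems whose last vowel is 'o' insert -er- after the first vowel; stems whose last vowel is 'u' add -ish; stems whose last vowel is 'e' change the last vowel to 'u'.
So nomtik → tinomtik.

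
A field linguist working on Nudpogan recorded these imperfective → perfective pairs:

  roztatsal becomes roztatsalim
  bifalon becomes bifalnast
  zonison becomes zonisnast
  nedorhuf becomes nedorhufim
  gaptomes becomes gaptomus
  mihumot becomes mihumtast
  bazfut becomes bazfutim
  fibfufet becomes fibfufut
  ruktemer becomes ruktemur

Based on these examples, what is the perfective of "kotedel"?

kotedul

"kotedel" has last vowel 'e'. The stems whose last vowel is 'e' (gaptomes → gaptomus, ruktemer → ruktemur, fibfufet → fibfufut) change the last vowel to 'u'.
So kotedel → kotedul.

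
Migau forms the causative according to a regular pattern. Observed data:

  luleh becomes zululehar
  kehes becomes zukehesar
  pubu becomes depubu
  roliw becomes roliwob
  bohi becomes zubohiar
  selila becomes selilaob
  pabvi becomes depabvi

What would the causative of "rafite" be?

rafiteob

pabvi and bohi both end in -i yet inflect differently (depabvi, zubohiar), so the final letter is not what conditions the rule; the first letter is.
"rafite" begins with r-. The one such stem in the data (roliw → roliwob) adds -ob, so the same rule applies.
The other patterns: stems beginning with p- add the prefix de-; stems beginning with b-, k- or l- add zu- … -ar around the stem.
So rafite → rafiteob.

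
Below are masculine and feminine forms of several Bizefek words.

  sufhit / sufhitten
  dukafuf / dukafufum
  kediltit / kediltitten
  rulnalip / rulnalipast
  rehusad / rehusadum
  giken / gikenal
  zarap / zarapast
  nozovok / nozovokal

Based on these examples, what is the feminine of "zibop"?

zibopast

sufhit and rulnalip both have last vowel 'i' yet inflect differently (sufhitten, rulnalipast), so the last vowel is not what conditions the rule; the final letter is.
"zibop" ends in -p. The stems ending in -p (rulnalip → rulnalipast, zarap → zarapast) add -ast.
So zibop → zibopast.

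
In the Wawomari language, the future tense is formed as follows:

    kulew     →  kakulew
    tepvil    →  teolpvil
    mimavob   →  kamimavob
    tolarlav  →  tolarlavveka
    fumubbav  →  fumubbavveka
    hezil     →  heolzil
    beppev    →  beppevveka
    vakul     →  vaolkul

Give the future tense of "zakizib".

kazakizib

beppev and kulew both have last vowel 'e' yet inflect differently (beppevveka, kakulew), so the last vowel is not what conditions the rule; the final letter is.
"zakizib" ends in -b. The one such stem in the data (mimavob → kamimavob) adds the prefix ka-, so the same rule applies.
So zakizib → kazakizib.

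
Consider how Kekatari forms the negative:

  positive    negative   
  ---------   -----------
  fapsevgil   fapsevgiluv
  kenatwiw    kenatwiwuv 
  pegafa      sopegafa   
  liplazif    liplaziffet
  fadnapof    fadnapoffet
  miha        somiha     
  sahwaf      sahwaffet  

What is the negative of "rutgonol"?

rutgonoluv

liplazif and kenatwiw both have last vowel 'i' yet inflect differently (liplaziffet, kenatwiwuv), so the last vowel is not what conditions the rule; the final letter is.
"rutgonol" ends in -l. The one such stem in the data (fapsevgil → fapsevgiluv) adds -uv, so the same rule applies.
The other patterns: stems ending in -f double the final consonant and add -et; stems ending in -a add the prefix so-.
So rutgonol → rutgonoluv.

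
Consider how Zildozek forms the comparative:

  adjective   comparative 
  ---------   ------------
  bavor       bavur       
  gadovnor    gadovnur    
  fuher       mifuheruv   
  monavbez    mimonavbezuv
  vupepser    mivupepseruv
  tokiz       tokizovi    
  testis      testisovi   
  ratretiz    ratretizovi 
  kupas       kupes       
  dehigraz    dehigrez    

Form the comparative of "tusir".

tusirovi

bavor and fuher both end in -r yet inflect differently (bavur, mifuheruv), so the final letter is not what conditions the rule; the last vowel is.
"tusir" has last vowel 'i'. The stems whose last vowel is 'i' (tokiz → tokizovi, testis → testisovi, ratretiz → ratretizovi) add -ovi.
So tusir → tusirovi.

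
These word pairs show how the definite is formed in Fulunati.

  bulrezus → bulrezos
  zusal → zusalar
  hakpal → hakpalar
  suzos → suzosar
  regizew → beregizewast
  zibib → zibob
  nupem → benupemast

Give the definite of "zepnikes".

bezepnikesast

bulrezus and suzos both end in -s yet inflect differently (bulrezos, suzosar), so the final letter is not what conditions the rule; the last vowel is.
"zepnikes" has last vowel 'e'. The stems whose last vowel is 'e' (nupem → benupemast, regizew → beregizewast) add be- … -ast around the stem.
The other patterns: stems whose last vowel is 'i' or 'u' change the last vowel to 'o'; stems whose last vowel is 'a' or 'o' add -ar.
So zepnikes → bezepnikesast.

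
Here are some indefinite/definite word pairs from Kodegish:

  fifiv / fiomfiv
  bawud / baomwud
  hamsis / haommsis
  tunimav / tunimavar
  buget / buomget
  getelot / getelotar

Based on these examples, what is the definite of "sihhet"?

siomhhet

buget and getelot both end in -t yet inflect differently (buomget, getelotar), so the final letter is not what conditions the rule; the number of vowels is.
"sihhet" has 2 vowels. The stems with 2 vowels (bawud → baomwud, hamsis → haommsis, buget → buomget) insert -om- after the first vowel.
So sihhet → siomhhet.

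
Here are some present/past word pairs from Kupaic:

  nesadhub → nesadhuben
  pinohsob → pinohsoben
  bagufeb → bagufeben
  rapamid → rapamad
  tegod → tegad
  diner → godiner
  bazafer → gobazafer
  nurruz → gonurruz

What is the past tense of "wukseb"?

"wukseb" ends in -b. The stems ending in -b (nesadhub → nesadhuben, pinohsob → pinohsoben, bagufeb → bagufeben) add -en.
The other patterns: stems ending in -d change the last vowel to 'a'; stems ending in -r or -z add the prefix go-.
So wukseb → wukseben.

wukseben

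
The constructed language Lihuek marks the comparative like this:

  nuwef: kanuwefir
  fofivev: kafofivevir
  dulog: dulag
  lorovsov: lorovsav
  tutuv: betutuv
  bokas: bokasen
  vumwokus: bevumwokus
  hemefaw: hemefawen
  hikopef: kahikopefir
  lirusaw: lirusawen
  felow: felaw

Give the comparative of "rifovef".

karifovefir

fofivev and lorovsov both end in -v yet inflect differently (kafofivevir, lorovsav), so the final letter is not what conditions the rule; the last vowel is.
"rifovef" has last vowel 'e'. The stems whose last vowel is 'e' (nuwef → kanuwefir, fofivev → kafofivevir, hikopef → kahikopefir) add ka- … -ir around the stem.
So rifovef → karifovefir.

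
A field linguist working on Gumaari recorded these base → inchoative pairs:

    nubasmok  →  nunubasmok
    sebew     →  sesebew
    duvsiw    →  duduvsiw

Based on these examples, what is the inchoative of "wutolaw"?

Every pair shown (nubasmok → nunubasmok, sebew → sesebew, duvsiw → duduvsiw) follows the same rule: repeat the first consonant+vowel as a prefix.
So wutolaw → wuwutolaw.

wuwutolaw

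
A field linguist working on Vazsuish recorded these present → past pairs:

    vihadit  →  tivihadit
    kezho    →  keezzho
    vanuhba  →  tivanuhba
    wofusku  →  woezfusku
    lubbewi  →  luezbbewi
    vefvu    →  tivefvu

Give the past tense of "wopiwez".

woezpiwez

vefvu and wofusku both end in -u yet inflect differently (tivefvu, woezfusku), so the final letter is not what conditions the rule; the first letter is.
"wopiwez" begins with w-. The one such stem in the data (wofusku → woezfusku) inserts -ez- after the first vowel (as do kezho, lubbewi), so the same rule applies.
So wopiwez → woezpiwez.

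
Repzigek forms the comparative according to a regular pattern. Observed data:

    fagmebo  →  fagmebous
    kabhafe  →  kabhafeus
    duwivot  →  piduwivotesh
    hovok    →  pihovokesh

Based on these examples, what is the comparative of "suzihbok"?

"suzihbok" ends in a consonant. The stems ending in a consonant (duwivot → piduwivotesh, hovok → pihovokesh) add pi- … -esh around the stem.
The other pattern: stems ending in a vowel add -us.
So suzihbok → pisuzihbokesh.

pisuzihbokesh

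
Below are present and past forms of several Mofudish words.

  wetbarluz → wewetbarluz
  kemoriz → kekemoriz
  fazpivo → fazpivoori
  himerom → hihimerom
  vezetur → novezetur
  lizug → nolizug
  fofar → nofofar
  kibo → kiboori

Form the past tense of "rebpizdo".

rebpizdoori

"rebpizdo" ends in -o. The stems ending in -o (kibo → kiboori, fazpivo → fazpivoori) add -ori.
The other patterns: stems ending in -g or -r add the prefix no-; stems ending in -m or -z repeat the first consonant+vowel as a prefix.
So rebpizdo → rebpizdoori.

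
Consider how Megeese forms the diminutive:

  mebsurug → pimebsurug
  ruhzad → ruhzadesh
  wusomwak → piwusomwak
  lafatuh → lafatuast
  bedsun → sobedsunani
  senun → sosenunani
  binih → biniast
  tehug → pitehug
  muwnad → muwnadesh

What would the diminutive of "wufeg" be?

piwufeg

"wufeg" ends in -g. The stems ending in -g (mebsurug → pimebsurug, tehug → pitehug) add the prefix pi-.
So wufeg → piwufeg.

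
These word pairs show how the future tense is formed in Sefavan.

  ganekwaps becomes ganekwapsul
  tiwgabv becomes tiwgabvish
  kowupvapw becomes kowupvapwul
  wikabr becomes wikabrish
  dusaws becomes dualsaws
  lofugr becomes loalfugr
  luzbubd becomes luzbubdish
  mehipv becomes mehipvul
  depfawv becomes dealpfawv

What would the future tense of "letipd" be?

"letipd" has second-to-last letter 'p'. The stems whose second-to-last letter is 'p' (kowupvapw → kowupvapwul, ganekwaps → ganekwapsul, mehipv → mehipvul) add -ul.
So letipd → letipdul.

letipdul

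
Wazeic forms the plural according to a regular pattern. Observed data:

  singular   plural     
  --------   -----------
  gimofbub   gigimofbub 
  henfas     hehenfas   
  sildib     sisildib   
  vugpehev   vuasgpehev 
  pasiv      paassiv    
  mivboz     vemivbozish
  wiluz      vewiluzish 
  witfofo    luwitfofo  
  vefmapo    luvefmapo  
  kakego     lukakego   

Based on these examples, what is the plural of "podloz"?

"podloz" ends in -z. The stems ending in -z (mivboz → vemivbozish, wiluz → vewiluzish) add ve- … -ish around the stem.
So podloz → vepodlozish.

vepodlozish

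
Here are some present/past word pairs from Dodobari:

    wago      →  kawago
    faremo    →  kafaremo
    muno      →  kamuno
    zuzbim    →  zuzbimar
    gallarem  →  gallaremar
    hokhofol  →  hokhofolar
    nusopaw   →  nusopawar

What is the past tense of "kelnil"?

"kelnil" ends in a consonant. The stems ending in a consonant (zuzbim → zuzbimar, gallarem → gallaremar, hokhofol → hokhofolar) add -ar.
So kelnil → kelnilar.

kelnilar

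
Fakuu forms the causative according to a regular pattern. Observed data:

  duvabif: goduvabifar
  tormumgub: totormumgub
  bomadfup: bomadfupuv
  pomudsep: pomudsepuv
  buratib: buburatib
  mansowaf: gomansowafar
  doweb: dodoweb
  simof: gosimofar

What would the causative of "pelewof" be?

gopelewofar

duvabif and buratib both have last vowel 'i' yet inflect differently (goduvabifar, buburatib), so the last vowel is not what conditions the rule; the final letter is.
"pelewof" ends in -f. The stems ending in -f (duvabif → goduvabifar, mansowaf → gomansowafar, simof → gosimofar) add go- … -ar around the stem.
So pelewof → gopelewofar.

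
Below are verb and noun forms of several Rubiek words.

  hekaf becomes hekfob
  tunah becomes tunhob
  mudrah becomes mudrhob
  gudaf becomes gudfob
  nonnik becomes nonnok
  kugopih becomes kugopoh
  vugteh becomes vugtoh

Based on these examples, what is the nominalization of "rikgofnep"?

tunah and kugopih both end in -h yet inflect differently (tunhob, kugopoh), so the final letter is not what conditions the rule; the last vowel is.
"rikgofnep" has last vowel 'e'. The one such stem in the data (vugteh → vugtoh) changes the last vowel to 'o' (as do nonnik, kugopih), so the same rule applies.
The other pattern: stems whose last vowel is 'a' delete the last vowel and add -ob.
So rikgofnep → rikgofnop.

rikgofnop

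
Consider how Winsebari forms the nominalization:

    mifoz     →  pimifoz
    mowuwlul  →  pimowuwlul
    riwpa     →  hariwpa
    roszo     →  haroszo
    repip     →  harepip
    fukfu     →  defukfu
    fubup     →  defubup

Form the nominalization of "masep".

repip and fubup both end in -p yet inflect differently (harepip, defubup), so the final letter is not what conditions the rule; the first letter is.
"masep" begins with m-. The stems beginning with m- (mifoz → pimifoz, mowuwlul → pimowuwlul) add the prefix pi-.
The other patterns: stems beginning with r- add the prefix ha-; stems beginning with f- add the prefix de-.
So masep → pimasep.

pimasep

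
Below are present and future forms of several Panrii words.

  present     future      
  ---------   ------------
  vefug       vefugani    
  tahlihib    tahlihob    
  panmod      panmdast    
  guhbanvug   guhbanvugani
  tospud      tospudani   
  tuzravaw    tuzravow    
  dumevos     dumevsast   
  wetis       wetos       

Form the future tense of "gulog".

"gulog" has last vowel 'o'. The stems whose last vowel is 'o' (panmod → panmdast, dumevos → dumevsast) delete the last vowel and add -ast.
So gulog → gulgast.

gulgast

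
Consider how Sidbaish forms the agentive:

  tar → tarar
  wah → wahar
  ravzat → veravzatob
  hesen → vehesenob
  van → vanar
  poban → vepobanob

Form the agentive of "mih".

mihar

poban and van both end in -n yet inflect differently (vepobanob, vanar), so the final letter is not what conditions the rule; the number of vowels is.
"mih" has 1 vowel. The stems with 1 vowel (wah → wahar, van → vanar, tar → tarar) add -ar.
So mih → mihar.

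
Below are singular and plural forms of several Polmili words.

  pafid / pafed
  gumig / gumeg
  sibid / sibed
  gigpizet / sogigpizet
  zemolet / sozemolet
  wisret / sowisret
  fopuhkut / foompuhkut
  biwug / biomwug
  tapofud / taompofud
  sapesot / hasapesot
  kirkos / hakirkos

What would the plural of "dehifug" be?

gigpizet and fopuhkut both end in -t yet inflect differently (sogigpizet, foompuhkut), so the final letter is not what conditions the rule; the last vowel is.
"dehifug" has last vowel 'u'. The stems whose last vowel is 'u' (fopuhkut → foompuhkut, biwug → biomwug, tapofud → taompofud) insert -om- after the first vowel.
The other patterns: stems whose last vowel is 'i' change the last vowel to 'e'; stems whose last vowel is 'e' add the prefix so-; stems whose last vowel is 'o' add the prefix ha-.
So dehifug → deomhifug.

deomhifug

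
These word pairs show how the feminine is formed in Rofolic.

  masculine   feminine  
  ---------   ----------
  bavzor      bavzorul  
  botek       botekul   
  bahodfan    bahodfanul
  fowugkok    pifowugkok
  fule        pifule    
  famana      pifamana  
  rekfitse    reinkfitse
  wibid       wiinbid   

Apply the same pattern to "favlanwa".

"favlanwa" begins with f-. The stems beginning with f- (famana → pifamana, fule → pifule, fowugkok → pifowugkok) add the prefix pi-.
So favlanwa → pifavlanwa.

pifavlanwa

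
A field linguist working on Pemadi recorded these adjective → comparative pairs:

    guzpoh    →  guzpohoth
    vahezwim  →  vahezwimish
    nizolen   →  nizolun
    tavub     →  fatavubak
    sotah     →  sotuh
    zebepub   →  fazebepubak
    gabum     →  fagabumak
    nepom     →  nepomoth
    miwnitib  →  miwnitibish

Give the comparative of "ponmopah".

ponmopuh

sotah and guzpoh both end in -h yet inflect differently (sotuh, guzpohoth), so the final letter is not what conditions the rule; the last vowel is.
"ponmopah" has last vowel 'a'. The one such stem in the data (sotah → sotuh) changes the last vowel to 'u' (as does nizolen), so the same rule applies.
The other patterns: stems whose last vowel is 'u' add fa- … -ak around the stem; stems whose last vowel is 'o' add -oth; stems whose last vowel is 'i' add -ish.
So ponmopah → ponmopuh.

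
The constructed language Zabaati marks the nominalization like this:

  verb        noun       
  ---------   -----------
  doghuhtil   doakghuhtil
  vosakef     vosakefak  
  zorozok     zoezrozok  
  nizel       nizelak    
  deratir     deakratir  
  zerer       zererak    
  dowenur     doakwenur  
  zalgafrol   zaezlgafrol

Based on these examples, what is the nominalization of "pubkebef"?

pubkebefak

nizel and zalgafrol both end in -l yet inflect differently (nizelak, zaezlgafrol), so the final letter is not what conditions the rule; the last vowel is.
"pubkebef" has last vowel 'e'. The stems whose last vowel is 'e' (nizel → nizelak, zerer → zererak, vosakef → vosakefak) add -ak.
So pubkebef → pubkebefak.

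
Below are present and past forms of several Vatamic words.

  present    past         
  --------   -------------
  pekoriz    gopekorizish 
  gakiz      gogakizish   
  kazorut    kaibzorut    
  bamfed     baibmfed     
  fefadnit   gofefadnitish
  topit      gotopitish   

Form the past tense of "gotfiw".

gogotfiwish

fefadnit and kazorut both end in -t yet inflect differently (gofefadnitish, kaibzorut), so the final letter is not what conditions the rule; the last vowel is.
"gotfiw" has last vowel 'i'. The stems whose last vowel is 'i' (pekoriz → gopekorizish, fefadnit → gofefadnitish, topit → gotopitish) add go- … -ish around the stem.
The other pattern: stems whose last vowel is 'e' or 'u' insert -ib- after the first vowel.
So gotfiw → gogotfiwish.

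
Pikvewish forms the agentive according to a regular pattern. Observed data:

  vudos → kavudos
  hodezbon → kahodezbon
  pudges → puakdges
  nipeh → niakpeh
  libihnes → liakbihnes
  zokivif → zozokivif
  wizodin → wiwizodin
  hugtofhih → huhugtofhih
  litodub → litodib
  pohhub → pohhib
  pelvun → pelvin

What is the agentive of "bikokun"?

bikokin

vudos and pudges both end in -s yet inflect differently (kavudos, puakdges), so the final letter is not what conditions the rule; the last vowel is.
"bikokun" has last vowel 'u'. The stems whose last vowel is 'u' (litodub → litodib, pohhub → pohhib, pelvun → pelvin) change the last vowel to 'i'.
So bikokun → bikokin.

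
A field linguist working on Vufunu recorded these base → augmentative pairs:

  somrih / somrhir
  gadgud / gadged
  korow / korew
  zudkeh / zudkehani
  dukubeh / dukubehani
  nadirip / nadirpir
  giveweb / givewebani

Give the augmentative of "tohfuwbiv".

tohfuwbvir

"tohfuwbiv" has last vowel 'i'. The stems whose last vowel is 'i' (nadirip → nadirpir, somrih → somrhir) delete the last vowel and add -ir.
The other patterns: stems whose last vowel is 'e' add -ani; stems whose last vowel is 'o' or 'u' change the last vowel to 'e'.
So tohfuwbiv → tohfuwbvir.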